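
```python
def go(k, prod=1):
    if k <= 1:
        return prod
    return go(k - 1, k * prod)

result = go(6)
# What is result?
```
Call trace:
go(k=6, prod=1)
  go(k=5, prod=6)
    go(k=4, prod=30)
      go(k=3, prod=120)
        go(k=2, prod=360)
          go(k=1, prod=720)
          -> return 720
        -> return 720
      -> return 720
    -> return 720
  -> return 720
-> return 720

Final answer: 720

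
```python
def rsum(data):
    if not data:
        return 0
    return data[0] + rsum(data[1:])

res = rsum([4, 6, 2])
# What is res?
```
Call trace:
rsum(data=[4, 6, 2])
  rsum(data=[6, 2])
    rsum(data=[2])
      rsum(data=[])
      -> return 0
    -> return 2
  -> return 8
-> return 12

Final answer: 12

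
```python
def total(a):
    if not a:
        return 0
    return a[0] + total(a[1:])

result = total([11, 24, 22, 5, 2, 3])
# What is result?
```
Call trace:
total(a=[11, 24, 22, 5, 2, 3])
  total(a=[24, 22, 5, 2, 3])
    total(a=[22, 5, 2, 3])
      total(a=[5, 2, 3])
        total(a=[2, 3])
          total(a=[3])
            total(a=[])
            -> return 0
          -> return 3
        -> return 5
      -> return 10
    -> return 32
  -> return 56
-> return 67

Final answer: 67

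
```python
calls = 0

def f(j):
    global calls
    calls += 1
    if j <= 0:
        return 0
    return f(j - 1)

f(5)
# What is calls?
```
Call trace:
f(j=5)
  f(j=4)
    f(j=3)
      f(j=2)
        f(j=1)
          f(j=0)
          -> return 0
        -> return 0
      -> return 0
    -> return 0
  -> return 0
-> return 0

calls is incremented once per call. f is entered once for each j = 5, 4, 3, 2, 1, 0 (the j <= 0 call returns without recursing), i.e. 5 + 1 calls.
calls = 6

Final answer: 6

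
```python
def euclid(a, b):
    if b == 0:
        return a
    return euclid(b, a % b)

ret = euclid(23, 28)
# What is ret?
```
Call trace:
euclid(a=23, b=28)
  euclid(a=28, b=23)
    euclid(a=23, b=5)
      euclid(a=5, b=3)
        euclid(a=3, b=2)
          euclid(a=2, b=1)
            euclid(a=1, b=0)
            -> return 1
          -> return 1
        -> return 1
      -> return 1
    -> return 1
  -> return 1
-> return 1

Final answer: 1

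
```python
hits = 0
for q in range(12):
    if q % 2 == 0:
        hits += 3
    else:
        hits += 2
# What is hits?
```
Trace:
  hits=0
  hits=3, q=0
  hits=5, q=1
  hits=8, q=2
  hits=10, q=3
  hits=13, q=4
  hits=15, q=5
  hits=18, q=6
  hits=20, q=7
  hits=23, q=8
  hits=25, q=9
  hits=28, q=10
  hits=30, q=11

Final answer: 30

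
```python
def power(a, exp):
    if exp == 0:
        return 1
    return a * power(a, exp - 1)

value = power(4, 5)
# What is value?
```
Call trace:
power(a=4, exp=5)
  power(a=4, exp=4)
    power(a=4, exp=3)
      power(a=4, exp=2)
        power(a=4, exp=1)
          power(a=4, exp=0)
          -> return 1
        -> return 4
      -> return 16
    -> return 64
  -> return 256
-> return 1024

Final answer: 1024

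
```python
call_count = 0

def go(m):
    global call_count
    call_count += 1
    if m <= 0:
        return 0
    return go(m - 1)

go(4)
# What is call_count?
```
Call trace:
go(m=4)
  go(m=3)
    go(m=2)
      go(m=1)
        go(m=0)
        -> return 0
      -> return 0
    -> return 0
  -> return 0
-> return 0

call_count is incremented once per call. go is entered once for each m = 4, 3, 2, 1, 0 (the m <= 0 call returns without recursing), i.e. 4 + 1 calls.
call_count = 5

Final answer: 5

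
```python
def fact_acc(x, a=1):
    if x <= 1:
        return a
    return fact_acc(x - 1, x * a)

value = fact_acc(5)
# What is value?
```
Call trace:
fact_acc(x=5, a=1)
  fact_acc(x=4, a=5)
    fact_acc(x=3, a=20)
      fact_acc(x=2, a=60)
        fact_acc(x=1, a=120)
        -> return 120
      -> return 120
    -> return 120
  -> return 120
-> return 120

Final answer: 120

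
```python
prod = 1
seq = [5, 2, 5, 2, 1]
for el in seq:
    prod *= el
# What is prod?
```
Trace:
  prod=1
  prod=5, el=5
  prod=10, el=2
  prod=50, el=5
  prod=100, el=2
  prod=100, el=1

Final answer: 100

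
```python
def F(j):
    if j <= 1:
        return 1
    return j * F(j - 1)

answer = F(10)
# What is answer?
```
Call trace:
F(j=10)
  F(j=9)
    F(j=8)
      F(j=7)
        F(j=6)
          F(j=5)
            F(j=4)
              F(j=3)
                F(j=2)
                  F(j=1)
                  -> return 1
                -> return 2
              -> return 6
            -> return 24
          -> return 120
        -> return 720
      -> return 5040
    -> return 40320
  -> return 362880
-> return 3628800

Final answer: 3628800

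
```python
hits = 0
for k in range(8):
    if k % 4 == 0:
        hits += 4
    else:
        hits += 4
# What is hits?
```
Trace:
  hits=0
  hits=4, k=0
  hits=8, k=1
  hits=12, k=2
  hits=16, k=3
  hits=20, k=4
  hits=24, k=5
  hits=28, k=6
  hits=32, k=7

Final answer: 32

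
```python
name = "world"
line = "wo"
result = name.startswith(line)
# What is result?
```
Trace:
  name='world'
  name='world', line='wo'
  name='world', line='wo', result=True

Final answer: True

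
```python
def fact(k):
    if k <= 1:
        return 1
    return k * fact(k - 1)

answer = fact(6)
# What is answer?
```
Call trace:
fact(k=6)
  fact(k=5)
    fact(k=4)
      fact(k=3)
        fact(k=2)
          fact(k=1)
          -> return 1
        -> return 2
      -> return 6
    -> return 24
  -> return 120
-> return 720

Final answer: 720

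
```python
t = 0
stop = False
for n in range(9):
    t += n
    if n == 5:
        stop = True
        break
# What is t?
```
Trace:
  t=0
  t=0, stop=False
  t=0, stop=False, n=0
  t=1, stop=False, n=1
  t=3, stop=False, n=2
  t=6, stop=False, n=3
  t=10, stop=False, n=4
  t=15, stop=True, n=5

Final answer: 15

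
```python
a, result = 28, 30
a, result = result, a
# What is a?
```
Trace:
  a=28, result=30
  a=30, result=28

Final answer: 30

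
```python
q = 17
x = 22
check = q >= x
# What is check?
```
Trace:
  q=17
  q=17, x=22
  q=17, x=22, check=False

Final answer: False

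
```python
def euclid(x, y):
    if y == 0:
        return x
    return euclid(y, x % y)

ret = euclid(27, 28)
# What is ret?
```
Call trace:
euclid(x=27, y=28)
  euclid(x=28, y=27)
    euclid(x=27, y=1)
      euclid(x=1, y=0)
      -> return 1
    -> return 1
  -> return 1
-> return 1

Final answer: 1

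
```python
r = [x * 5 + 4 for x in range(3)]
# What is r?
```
Trace:
  x=0
  x=1
  x=2
  r=[4, 9, 14]

Final answer: [4, 9, 14]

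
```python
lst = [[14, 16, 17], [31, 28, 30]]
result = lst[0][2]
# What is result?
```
Trace:
  lst=[[14, 16, 17], [31, 28, 30]]
  lst=[[14, 16, 17], [31, 28, 30]], result=17

Final answer: 17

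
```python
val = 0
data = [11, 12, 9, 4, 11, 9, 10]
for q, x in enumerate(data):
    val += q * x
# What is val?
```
Trace:
  val=0
  val=0, q=0, x=11
  val=12, q=1, x=12
  val=30, q=2, x=9
  val=42, q=3, x=4
  val=86, q=4, x=11
  val=131, q=5, x=9
  val=191, q=6, x=10

Final answer: 191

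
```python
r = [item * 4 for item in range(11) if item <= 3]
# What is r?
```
Trace:
  item=0
  item=1
  item=2
  item=3
  item=4
  item=5
  item=6
  item=7
  item=8
  item=9
  item=10
  r=[0, 4, 8, 12]

Final answer: [0, 4, 8, 12]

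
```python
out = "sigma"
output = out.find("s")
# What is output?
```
Trace:
  out='sigma'
  out='sigma', output=0

Final answer: 0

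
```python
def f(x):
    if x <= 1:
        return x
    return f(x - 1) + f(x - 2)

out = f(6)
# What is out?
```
Call trace (a repeated sub-call is expanded the first time; later identical calls just restate its return value):
f(x=6)
  f(x=5)
    f(x=4)
      f(x=3)
        f(x=2)
          f(x=1)
          -> return 1
          f(x=0)
          -> return 0
        -> return 1
        f(x=1)
        -> return 1
      -> return 2
      f(x=2) -> return 1  (same call as traced above)
    -> return 3
    f(x=3) -> return 2  (same call as traced above)
  -> return 5
  f(x=4) -> return 3  (same call as traced above)
-> return 8

Final answer: 8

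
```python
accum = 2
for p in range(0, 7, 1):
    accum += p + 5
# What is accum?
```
Trace:
  accum=2
  accum=7, p=0
  accum=13, p=1
  accum=20, p=2
  accum=28, p=3
  accum=37, p=4
  accum=47, p=5
  accum=58, p=6

Final answer: 58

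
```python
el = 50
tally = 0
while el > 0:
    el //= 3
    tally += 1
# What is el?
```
Trace:
  el=50
  el=50, tally=0
  el=16, tally=1
  el=5, tally=2
  el=1, tally=3
  el=0, tally=4

Final answer: 0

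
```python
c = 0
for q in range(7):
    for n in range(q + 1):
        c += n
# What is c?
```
Trace:
  c=0
  c=0, q=0, n=0
  c=0, q=1, n=0
  c=1, q=1, n=1
  c=1, q=2, n=0
  c=2, q=2, n=1
  c=4, q=2, n=2
  c=4, q=3, n=0
  c=5, q=3, n=1
  c=7, q=3, n=2
  c=10, q=3, n=3
  c=10, q=4, n=0
  c=11, q=4, n=1
  c=13, q=4, n=2
  c=16, q=4, n=3
  c=20, q=4, n=4
  c=20, q=5, n=0
  c=21, q=5, n=1
  c=23, q=5, n=2
  c=26, q=5, n=3
  c=30, q=5, n=4
  c=35, q=5, n=5
  c=35, q=6, n=0
  c=36, q=6, n=1
  c=38, q=6, n=2
  c=41, q=6, n=3
  c=45, q=6, n=4
  c=50, q=6, n=5
  c=56, q=6, n=6

Final answer: 56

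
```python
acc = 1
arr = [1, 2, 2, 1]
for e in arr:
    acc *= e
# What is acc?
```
Trace:
  acc=1
  acc=1, e=1
  acc=2, e=2
  acc=4, e=2
  acc=4, e=1

Final answer: 4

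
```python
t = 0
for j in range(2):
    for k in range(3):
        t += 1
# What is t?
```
Trace:
  t=0
  t=1, j=0, k=0
  t=2, j=0, k=1
  t=3, j=0, k=2
  t=4, j=1, k=0
  t=5, j=1, k=1
  t=6, j=1, k=2

Final answer: 6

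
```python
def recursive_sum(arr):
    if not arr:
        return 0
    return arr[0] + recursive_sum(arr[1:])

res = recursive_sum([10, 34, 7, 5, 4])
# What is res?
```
Call trace:
recursive_sum(arr=[10, 34, 7, 5, 4])
  recursive_sum(arr=[34, 7, 5, 4])
    recursive_sum(arr=[7, 5, 4])
      recursive_sum(arr=[5, 4])
        recursive_sum(arr=[4])
          recursive_sum(arr=[])
          -> return 0
        -> return 4
      -> return 9
    -> return 16
  -> return 50
-> return 60

Final answer: 60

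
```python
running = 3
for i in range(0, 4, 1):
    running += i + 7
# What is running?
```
Trace:
  running=3
  running=10, i=0
  running=18, i=1
  running=27, i=2
  running=37, i=3

Final answer: 37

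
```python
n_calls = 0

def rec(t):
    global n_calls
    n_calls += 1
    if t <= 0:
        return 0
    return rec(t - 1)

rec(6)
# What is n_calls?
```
Call trace:
rec(t=6)
  rec(t=5)
    rec(t=4)
      rec(t=3)
        rec(t=2)
          rec(t=1)
            rec(t=0)
            -> return 0
          -> return 0
        -> return 0
      -> return 0
    -> return 0
  -> return 0
-> return 0

n_calls is incremented once per call. rec is entered once for each t = 6, 5, 4, 3, 2, 1, 0 (the t <= 0 call returns without recursing), i.e. 6 + 1 calls.
n_calls = 7

Final answer: 7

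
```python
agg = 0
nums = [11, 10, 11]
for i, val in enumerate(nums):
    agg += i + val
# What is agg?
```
Trace:
  agg=0
  agg=11, i=0, val=11
  agg=22, i=1, val=10
  agg=35, i=2, val=11

Final answer: 35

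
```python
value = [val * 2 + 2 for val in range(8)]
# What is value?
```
Trace:
  val=0
  val=1
  val=2
  val=3
  val=4
  val=5
  val=6
  val=7
  value=[2, 4, 6, 8, 10, 12, 14, 16]

Final answer: [2, 4, 6, 8, 10, 12, 14, 16]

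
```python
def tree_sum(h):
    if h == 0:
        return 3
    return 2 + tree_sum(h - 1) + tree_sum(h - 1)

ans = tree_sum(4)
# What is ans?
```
Call trace (a repeated sub-call is expanded the first time; later identical calls just restate its return value):
tree_sum(h=4)
  tree_sum(h=3)
    tree_sum(h=2)
      tree_sum(h=1)
        tree_sum(h=0)
        -> return 3
        tree_sum(h=0)
        -> return 3
      -> return 8
      tree_sum(h=1) -> return 8  (same call as traced above)
    -> return 18
    tree_sum(h=2) -> return 18  (same call as traced above)
  -> return 38
  tree_sum(h=3) -> return 38  (same call as traced above)
-> return 78

Final answer: 78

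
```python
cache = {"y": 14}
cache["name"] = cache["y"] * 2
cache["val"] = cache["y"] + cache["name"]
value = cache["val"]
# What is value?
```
Trace:
  cache={'y': 14}
  cache={'y': 14, 'name': 28}
  cache={'y': 14, 'name': 28, 'val': 42}
  cache={'y': 14, 'name': 28, 'val': 42}, value=42

Final answer: 42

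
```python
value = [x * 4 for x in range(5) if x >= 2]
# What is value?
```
Trace:
  x=0
  x=1
  x=2
  x=3
  x=4
  value=[8, 12, 16]

Final answer: [8, 12, 16]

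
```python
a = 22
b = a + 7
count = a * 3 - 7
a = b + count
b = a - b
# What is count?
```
Trace:
  a=22
  a=22, b=29
  a=22, b=29, count=59
  a=88, b=29, count=59
  a=88, b=59, count=59

Final answer: 59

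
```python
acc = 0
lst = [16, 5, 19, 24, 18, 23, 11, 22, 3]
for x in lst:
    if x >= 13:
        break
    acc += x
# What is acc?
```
Trace:
  acc=0
  acc=0, x=16

Final answer: 0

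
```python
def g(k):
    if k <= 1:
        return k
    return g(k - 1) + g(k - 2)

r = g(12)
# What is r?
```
Call trace (a repeated sub-call is expanded the first time; later identical calls just restate its return value):
g(k=12)
  g(k=11)
    g(k=10)
      g(k=9)
        g(k=8)
          g(k=7)
            g(k=6)
              g(k=5)
                g(k=4)
                  g(k=3)
                    g(k=2)
                      g(k=1)
                      -> return 1
                      g(k=0)
                      -> return 0
                    -> return 1
                    g(k=1)
                    -> return 1
                  -> return 2
                  g(k=2) -> return 1  (same call as traced above)
                -> return 3
                g(k=3) -> return 2  (same call as traced above)
              -> return 5
              g(k=4) -> return 3  (same call as traced above)
            -> return 8
            g(k=5) -> return 5  (same call as traced above)
          -> return 13
          g(k=6) -> return 8  (same call as traced above)
        -> return 21
        g(k=7) -> return 13  (same call as traced above)
      -> return 34
      g(k=8) -> return 21  (same call as traced above)
    -> return 55
    g(k=9) -> return 34  (same call as traced above)
  -> return 89
  g(k=10) -> return 55  (same call as traced above)
-> return 144

Final answer: 144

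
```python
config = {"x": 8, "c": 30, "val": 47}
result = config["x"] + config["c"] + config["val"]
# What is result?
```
Trace:
  config={'x': 8, 'c': 30, 'val': 47}
  config={'x': 8, 'c': 30, 'val': 47}, result=85

Final answer: 85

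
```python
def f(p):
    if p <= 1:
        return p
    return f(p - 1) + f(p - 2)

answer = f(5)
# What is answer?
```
Call trace (a repeated sub-call is expanded the first time; later identical calls just restate its return value):
f(p=5)
  f(p=4)
    f(p=3)
      f(p=2)
        f(p=1)
        -> return 1
        f(p=0)
        -> return 0
      -> return 1
      f(p=1)
      -> return 1
    -> return 2
    f(p=2) -> return 1  (same call as traced above)
  -> return 3
  f(p=3) -> return 2  (same call as traced above)
-> return 5

Final answer: 5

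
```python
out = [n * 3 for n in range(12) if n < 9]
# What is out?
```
Trace:
  n=0
  n=1
  n=2
  n=3
  n=4
  n=5
  n=6
  n=7
  n=8
  n=9
  n=10
  n=11
  out=[0, 3, 6, 9, 12, 15, 18, 21, 24]

Final answer: [0, 3, 6, 9, 12, 15, 18, 21, 24]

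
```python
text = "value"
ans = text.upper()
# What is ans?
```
Trace:
  text='value'
  text='value', ans='VALUE'

Final answer: 'VALUE'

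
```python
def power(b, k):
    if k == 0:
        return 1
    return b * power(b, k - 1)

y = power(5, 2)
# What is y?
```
Call trace:
power(b=5, k=2)
  power(b=5, k=1)
    power(b=5, k=0)
    -> return 1
  -> return 5
-> return 25

Final answer: 25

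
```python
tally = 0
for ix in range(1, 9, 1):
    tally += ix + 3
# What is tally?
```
Trace:
  tally=0
  tally=4, ix=1
  tally=9, ix=2
  tally=15, ix=3
  tally=22, ix=4
  tally=30, ix=5
  tally=39, ix=6
  tally=49, ix=7
  tally=60, ix=8

Final answer: 60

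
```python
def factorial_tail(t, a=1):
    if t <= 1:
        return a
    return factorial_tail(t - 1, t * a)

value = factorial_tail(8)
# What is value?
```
Call trace:
factorial_tail(t=8, a=1)
  factorial_tail(t=7, a=8)
    factorial_tail(t=6, a=56)
      factorial_tail(t=5, a=336)
        factorial_tail(t=4, a=1680)
          factorial_tail(t=3, a=6720)
            factorial_tail(t=2, a=20160)
              factorial_tail(t=1, a=40320)
              -> return 40320
            -> return 40320
          -> return 40320
        -> return 40320
      -> return 40320
    -> return 40320
  -> return 40320
-> return 40320

Final answer: 40320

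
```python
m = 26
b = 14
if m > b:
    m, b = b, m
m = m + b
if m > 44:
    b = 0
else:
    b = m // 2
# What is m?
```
Trace:
  m=26
  m=26, b=14
  m=14, b=26
  m=40, b=26
  m=40, b=20

Final answer: 40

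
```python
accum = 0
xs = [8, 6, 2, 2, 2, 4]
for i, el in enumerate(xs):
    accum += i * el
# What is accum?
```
Trace:
  accum=0
  accum=0, i=0, el=8
  accum=6, i=1, el=6
  accum=10, i=2, el=2
  accum=16, i=3, el=2
  accum=24, i=4, el=2
  accum=44, i=5, el=4

Final answer: 44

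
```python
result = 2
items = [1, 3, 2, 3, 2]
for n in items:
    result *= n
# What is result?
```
Trace:
  result=2
  result=2, n=1
  result=6, n=3
  result=12, n=2
  result=36, n=3
  result=72, n=2

Final answer: 72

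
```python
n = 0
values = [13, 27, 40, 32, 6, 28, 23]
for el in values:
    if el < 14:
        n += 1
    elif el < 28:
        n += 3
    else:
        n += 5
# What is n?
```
Trace:
  n=0
  n=1, el=13
  n=4, el=27
  n=9, el=40
  n=14, el=32
  n=15, el=6
  n=20, el=28
  n=23, el=23

Final answer: 23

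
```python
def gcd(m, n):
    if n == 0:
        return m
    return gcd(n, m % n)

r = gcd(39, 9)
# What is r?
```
Call trace:
gcd(m=39, n=9)
  gcd(m=9, n=3)
    gcd(m=3, n=0)
    -> return 3
  -> return 3
-> return 3

Final answer: 3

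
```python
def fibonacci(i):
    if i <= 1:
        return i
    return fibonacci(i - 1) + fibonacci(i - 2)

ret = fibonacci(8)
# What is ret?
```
Call trace (a repeated sub-call is expanded the first time; later identical calls just restate its return value):
fibonacci(i=8)
  fibonacci(i=7)
    fibonacci(i=6)
      fibonacci(i=5)
        fibonacci(i=4)
          fibonacci(i=3)
            fibonacci(i=2)
              fibonacci(i=1)
              -> return 1
              fibonacci(i=0)
              -> return 0
            -> return 1
            fibonacci(i=1)
            -> return 1
          -> return 2
          fibonacci(i=2) -> return 1  (same call as traced above)
        -> return 3
        fibonacci(i=3) -> return 2  (same call as traced above)
      -> return 5
      fibonacci(i=4) -> return 3  (same call as traced above)
    -> return 8
    fibonacci(i=5) -> return 5  (same call as traced above)
  -> return 13
  fibonacci(i=6) -> return 8  (same call as traced above)
-> return 21

Final answer: 21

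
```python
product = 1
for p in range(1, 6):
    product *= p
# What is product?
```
Trace:
  product=1
  product=1, p=1
  product=2, p=2
  product=6, p=3
  product=24, p=4
  product=120, p=5

Final answer: 120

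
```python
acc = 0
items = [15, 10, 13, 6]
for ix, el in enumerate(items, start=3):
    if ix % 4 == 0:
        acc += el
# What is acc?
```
Trace:
  acc=0
  acc=0, ix=3, el=15
  acc=10, ix=4, el=10
  acc=10, ix=5, el=13
  acc=10, ix=6, el=6

Final answer: 10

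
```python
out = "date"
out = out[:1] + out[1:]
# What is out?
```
Trace:
  out='date'
  out='date'

Final answer: 'date'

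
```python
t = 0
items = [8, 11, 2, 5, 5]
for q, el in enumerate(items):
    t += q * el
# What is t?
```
Trace:
  t=0
  t=0, q=0, el=8
  t=11, q=1, el=11
  t=15, q=2, el=2
  t=30, q=3, el=5
  t=50, q=4, el=5

Final answer: 50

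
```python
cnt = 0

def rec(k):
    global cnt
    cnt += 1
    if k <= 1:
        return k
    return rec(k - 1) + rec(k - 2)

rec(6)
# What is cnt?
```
Call trace (a repeated sub-call is expanded the first time; later identical calls just restate its return value):
rec(k=6)
  rec(k=5)
    rec(k=4)
      rec(k=3)
        rec(k=2)
          rec(k=1)
          -> return 1
          rec(k=0)
          -> return 0
        -> return 1
        rec(k=1)
        -> return 1
      -> return 2
      rec(k=2) -> return 1  (same call as traced above)
    -> return 3
    rec(k=3) -> return 2  (same call as traced above)
  -> return 5
  rec(k=4) -> return 3  (same call as traced above)
-> return 8

cnt is incremented once per call, so count the calls in each subtree. Let C(k) = number of calls made by rec(k).
C(0) = C(1) = 1 (base case, no recursion); C(k) = 1 + C(k - 1) + C(k - 2) otherwise.
C(2) = 1 + C(1) + C(0) = 1 + 1 + 1 = 3
C(3) = 1 + C(2) + C(1) = 1 + 3 + 1 = 5
C(4) = 1 + C(3) + C(2) = 1 + 5 + 3 = 9
C(5) = 1 + C(4) + C(3) = 1 + 9 + 5 = 15
C(6) = 1 + C(5) + C(4) = 1 + 15 + 9 = 25
cnt = C(6) = 25

Final answer: 25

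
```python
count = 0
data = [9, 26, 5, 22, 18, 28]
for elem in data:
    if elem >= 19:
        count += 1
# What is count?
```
Trace:
  count=0
  count=0, elem=9
  count=1, elem=26
  count=1, elem=5
  count=2, elem=22
  count=2, elem=18
  count=3, elem=28

Final answer: 3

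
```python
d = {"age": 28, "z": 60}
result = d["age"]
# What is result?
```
Trace:
  d={'age': 28, 'z': 60}
  d={'age': 28, 'z': 60}, result=28

Final answer: 28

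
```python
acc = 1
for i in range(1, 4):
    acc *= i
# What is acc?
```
Trace:
  acc=1
  acc=1, i=1
  acc=2, i=2
  acc=6, i=3

Final answer: 6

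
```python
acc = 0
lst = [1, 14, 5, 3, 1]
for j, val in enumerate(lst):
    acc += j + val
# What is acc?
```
Trace:
  acc=0
  acc=1, j=0, val=1
  acc=16, j=1, val=14
  acc=23, j=2, val=5
  acc=29, j=3, val=3
  acc=34, j=4, val=1

Final answer: 34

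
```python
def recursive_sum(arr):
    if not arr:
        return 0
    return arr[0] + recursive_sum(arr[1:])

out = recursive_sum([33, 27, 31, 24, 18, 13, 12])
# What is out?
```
Call trace:
recursive_sum(arr=[33, 27, 31, 24, 18, 13, 12])
  recursive_sum(arr=[27, 31, 24, 18, 13, 12])
    recursive_sum(arr=[31, 24, 18, 13, 12])
      recursive_sum(arr=[24, 18, 13, 12])
        recursive_sum(arr=[18, 13, 12])
          recursive_sum(arr=[13, 12])
            recursive_sum(arr=[12])
              recursive_sum(arr=[])
              -> return 0
            -> return 12
          -> return 25
        -> return 43
      -> return 67
    -> return 98
  -> return 125
-> return 158

Final answer: 158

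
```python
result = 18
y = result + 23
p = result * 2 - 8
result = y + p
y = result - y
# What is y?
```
Trace:
  result=18
  result=18, y=41
  result=18, y=41, p=28
  result=69, y=41, p=28
  result=69, y=28, p=28

Final answer: 28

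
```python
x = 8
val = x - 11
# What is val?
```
Trace:
  x=8
  x=8, val=-3

Final answer: -3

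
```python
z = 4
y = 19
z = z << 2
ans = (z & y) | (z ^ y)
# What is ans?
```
Trace:
  z=4
  z=4, y=19
  z=16, y=19
  z=16, y=19, ans=19

Final answer: 19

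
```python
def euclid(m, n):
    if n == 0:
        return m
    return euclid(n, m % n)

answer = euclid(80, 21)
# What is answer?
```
Call trace:
euclid(m=80, n=21)
  euclid(m=21, n=17)
    euclid(m=17, n=4)
      euclid(m=4, n=1)
        euclid(m=1, n=0)
        -> return 1
      -> return 1
    -> return 1
  -> return 1
-> return 1

Final answer: 1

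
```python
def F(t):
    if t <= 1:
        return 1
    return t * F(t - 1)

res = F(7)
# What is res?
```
Call trace:
F(t=7)
  F(t=6)
    F(t=5)
      F(t=4)
        F(t=3)
          F(t=2)
            F(t=1)
            -> return 1
          -> return 2
        -> return 6
      -> return 24
    -> return 120
  -> return 720
-> return 5040

Final answer: 5040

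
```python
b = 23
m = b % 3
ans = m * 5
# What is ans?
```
Trace:
  b=23
  b=23, m=2
  b=23, m=2, ans=10

Final answer: 10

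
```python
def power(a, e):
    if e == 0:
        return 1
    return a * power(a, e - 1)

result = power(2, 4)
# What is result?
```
Call trace:
power(a=2, e=4)
  power(a=2, e=3)
    power(a=2, e=2)
      power(a=2, e=1)
        power(a=2, e=0)
        -> return 1
      -> return 2
    -> return 4
  -> return 8
-> return 16

Final answer: 16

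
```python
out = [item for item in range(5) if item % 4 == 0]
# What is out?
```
Trace:
  item=0
  item=1
  item=2
  item=3
  item=4
  out=[0, 4]

Final answer: [0, 4]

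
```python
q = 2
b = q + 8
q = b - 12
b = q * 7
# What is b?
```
Trace:
  q=2
  q=2, b=10
  q=-2, b=10
  q=-2, b=-14

Final answer: -14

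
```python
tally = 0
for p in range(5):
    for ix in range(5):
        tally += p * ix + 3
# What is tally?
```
Trace:
  tally=0
  tally=3, p=0, ix=0
  tally=6, p=0, ix=1
  tally=9, p=0, ix=2
  tally=12, p=0, ix=3
  tally=15, p=0, ix=4
  tally=18, p=1, ix=0
  tally=22, p=1, ix=1
  tally=27, p=1, ix=2
  tally=33, p=1, ix=3
  tally=40, p=1, ix=4
  tally=43, p=2, ix=0
  tally=48, p=2, ix=1
  tally=55, p=2, ix=2
  tally=64, p=2, ix=3
  tally=75, p=2, ix=4
  tally=78, p=3, ix=0
  tally=84, p=3, ix=1
  tally=93, p=3, ix=2
  tally=105, p=3, ix=3
  tally=120, p=3, ix=4
  tally=123, p=4, ix=0
  tally=130, p=4, ix=1
  tally=141, p=4, ix=2
  tally=156, p=4, ix=3
  tally=175, p=4, ix=4

Final answer: 175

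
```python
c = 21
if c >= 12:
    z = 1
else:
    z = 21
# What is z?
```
Trace:
  c=21
  c=21, z=1

Final answer: 1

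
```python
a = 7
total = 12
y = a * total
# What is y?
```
Trace:
  a=7
  a=7, total=12
  a=7, total=12, y=84

Final answer: 84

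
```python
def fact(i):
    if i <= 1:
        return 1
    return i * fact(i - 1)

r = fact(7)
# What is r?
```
Call trace:
fact(i=7)
  fact(i=6)
    fact(i=5)
      fact(i=4)
        fact(i=3)
          fact(i=2)
            fact(i=1)
            -> return 1
          -> return 2
        -> return 6
      -> return 24
    -> return 120
  -> return 720
-> return 5040

Final answer: 5040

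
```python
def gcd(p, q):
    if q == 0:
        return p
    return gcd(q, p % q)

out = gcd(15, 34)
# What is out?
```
Call trace:
gcd(p=15, q=34)
  gcd(p=34, q=15)
    gcd(p=15, q=4)
      gcd(p=4, q=3)
        gcd(p=3, q=1)
          gcd(p=1, q=0)
          -> return 1
        -> return 1
      -> return 1
    -> return 1
  -> return 1
-> return 1

Final answer: 1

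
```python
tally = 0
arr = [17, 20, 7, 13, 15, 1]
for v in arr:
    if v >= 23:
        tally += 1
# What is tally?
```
Trace:
  tally=0
  tally=0, v=17
  tally=0, v=20
  tally=0, v=7
  tally=0, v=13
  tally=0, v=15
  tally=0, v=1

Final answer: 0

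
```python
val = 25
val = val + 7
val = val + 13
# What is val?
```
Trace:
  val=25
  val=32
  val=45

Final answer: 45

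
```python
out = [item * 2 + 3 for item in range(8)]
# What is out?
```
Trace:
  item=0
  item=1
  item=2
  item=3
  item=4
  item=5
  item=6
  item=7
  out=[3, 5, 7, 9, 11, 13, 15, 17]

Final answer: [3, 5, 7, 9, 11, 13, 15, 17]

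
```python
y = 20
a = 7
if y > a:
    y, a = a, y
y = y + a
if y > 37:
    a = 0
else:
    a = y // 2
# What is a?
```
Trace:
  y=20
  y=20, a=7
  y=7, a=20
  y=27, a=20
  y=27, a=13

Final answer: 13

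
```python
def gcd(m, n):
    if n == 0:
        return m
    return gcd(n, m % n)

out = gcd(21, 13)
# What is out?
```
Call trace:
gcd(m=21, n=13)
  gcd(m=13, n=8)
    gcd(m=8, n=5)
      gcd(m=5, n=3)
        gcd(m=3, n=2)
          gcd(m=2, n=1)
            gcd(m=1, n=0)
            -> return 1
          -> return 1
        -> return 1
      -> return 1
    -> return 1
  -> return 1
-> return 1

Final answer: 1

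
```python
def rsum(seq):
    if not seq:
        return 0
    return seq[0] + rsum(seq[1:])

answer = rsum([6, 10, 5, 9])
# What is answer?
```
Call trace:
rsum(seq=[6, 10, 5, 9])
  rsum(seq=[10, 5, 9])
    rsum(seq=[5, 9])
      rsum(seq=[9])
        rsum(seq=[])
        -> return 0
      -> return 9
    -> return 14
  -> return 24
-> return 30

Final answer: 30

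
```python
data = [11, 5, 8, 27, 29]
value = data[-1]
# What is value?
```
Trace:
  data=[11, 5, 8, 27, 29]
  data=[11, 5, 8, 27, 29], value=29

Final answer: 29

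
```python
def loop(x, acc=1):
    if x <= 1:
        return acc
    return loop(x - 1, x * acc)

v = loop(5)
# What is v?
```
Call trace:
loop(x=5, acc=1)
  loop(x=4, acc=5)
    loop(x=3, acc=20)
      loop(x=2, acc=60)
        loop(x=1, acc=120)
        -> return 120
      -> return 120
    -> return 120
  -> return 120
-> return 120

Final answer: 120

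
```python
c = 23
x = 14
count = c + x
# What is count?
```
Trace:
  c=23
  c=23, x=14
  c=23, x=14, count=37

Final answer: 37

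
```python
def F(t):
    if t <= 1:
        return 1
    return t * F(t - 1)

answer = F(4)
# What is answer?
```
Call trace:
F(t=4)
  F(t=3)
    F(t=2)
      F(t=1)
      -> return 1
    -> return 2
  -> return 6
-> return 24

Final answer: 24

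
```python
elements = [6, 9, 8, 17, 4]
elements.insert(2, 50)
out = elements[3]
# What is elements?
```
Trace:
  elements=[6, 9, 8, 17, 4]
  elements=[6, 9, 50, 8, 17, 4]
  elements=[6, 9, 50, 8, 17, 4], out=8

Final answer: [6, 9, 50, 8, 17, 4]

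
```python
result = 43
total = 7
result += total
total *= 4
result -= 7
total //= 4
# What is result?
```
Trace:
  result=43
  result=43, total=7
  result=50, total=7
  result=50, total=28
  result=43, total=28
  result=43, total=7

Final answer: 43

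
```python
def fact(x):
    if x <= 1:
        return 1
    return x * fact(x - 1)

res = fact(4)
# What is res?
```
Call trace:
fact(x=4)
  fact(x=3)
    fact(x=2)
      fact(x=1)
      -> return 1
    -> return 2
  -> return 6
-> return 24

Final answer: 24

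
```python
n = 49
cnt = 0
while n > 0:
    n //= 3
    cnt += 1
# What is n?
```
Trace:
  n=49
  n=49, cnt=0
  n=16, cnt=1
  n=5, cnt=2
  n=1, cnt=3
  n=0, cnt=4

Final answer: 0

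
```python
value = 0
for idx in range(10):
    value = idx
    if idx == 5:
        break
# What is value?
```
Trace:
  value=0
  value=0, idx=0
  value=1, idx=1
  value=2, idx=2
  value=3, idx=3
  value=4, idx=4
  value=5, idx=5

Final answer: 5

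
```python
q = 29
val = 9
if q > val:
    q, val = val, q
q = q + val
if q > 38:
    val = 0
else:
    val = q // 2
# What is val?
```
Trace:
  q=29
  q=29, val=9
  q=9, val=29
  q=38, val=29
  q=38, val=19

Final answer: 19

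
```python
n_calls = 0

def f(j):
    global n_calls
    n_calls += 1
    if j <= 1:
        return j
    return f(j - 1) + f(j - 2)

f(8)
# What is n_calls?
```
Call trace (a repeated sub-call is expanded the first time; later identical calls just restate its return value):
f(j=8)
  f(j=7)
    f(j=6)
      f(j=5)
        f(j=4)
          f(j=3)
            f(j=2)
              f(j=1)
              -> return 1
              f(j=0)
              -> return 0
            -> return 1
            f(j=1)
            -> return 1
          -> return 2
          f(j=2) -> return 1  (same call as traced above)
        -> return 3
        f(j=3) -> return 2  (same call as traced above)
      -> return 5
      f(j=4) -> return 3  (same call as traced above)
    -> return 8
    f(j=5) -> return 5  (same call as traced above)
  -> return 13
  f(j=6) -> return 8  (same call as traced above)
-> return 21

n_calls is incremented once per call, so count the calls in each subtree. Let C(j) = number of calls made by f(j).
C(0) = C(1) = 1 (base case, no recursion); C(j) = 1 + C(j - 1) + C(j - 2) otherwise.
C(2) = 1 + C(1) + C(0) = 1 + 1 + 1 = 3
C(3) = 1 + C(2) + C(1) = 1 + 3 + 1 = 5
C(4) = 1 + C(3) + C(2) = 1 + 5 + 3 = 9
C(5) = 1 + C(4) + C(3) = 1 + 9 + 5 = 15
C(6) = 1 + C(5) + C(4) = 1 + 15 + 9 = 25
C(7) = 1 + C(6) + C(5) = 1 + 25 + 15 = 41
C(8) = 1 + C(7) + C(6) = 1 + 41 + 25 = 67
n_calls = C(8) = 67

Final answer: 67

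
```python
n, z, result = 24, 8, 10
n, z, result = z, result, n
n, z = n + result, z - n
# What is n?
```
Trace:
  n=24, z=8, result=10
  n=8, z=10, result=24
  n=32, z=2, result=24

Final answer: 32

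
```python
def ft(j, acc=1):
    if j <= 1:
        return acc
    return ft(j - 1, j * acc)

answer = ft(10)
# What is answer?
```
Call trace:
ft(j=10, acc=1)
  ft(j=9, acc=10)
    ft(j=8, acc=90)
      ft(j=7, acc=720)
        ft(j=6, acc=5040)
          ft(j=5, acc=30240)
            ft(j=4, acc=151200)
              ft(j=3, acc=604800)
                ft(j=2, acc=1814400)
                  ft(j=1, acc=3628800)
                  -> return 3628800
                -> return 3628800
              -> return 3628800
            -> return 3628800
          -> return 3628800
        -> return 3628800
      -> return 3628800
    -> return 3628800
  -> return 3628800
-> return 3628800

Final answer: 3628800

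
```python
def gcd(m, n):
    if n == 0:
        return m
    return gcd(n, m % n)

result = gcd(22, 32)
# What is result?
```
Call trace:
gcd(m=22, n=32)
  gcd(m=32, n=22)
    gcd(m=22, n=10)
      gcd(m=10, n=2)
        gcd(m=2, n=0)
        -> return 2
      -> return 2
    -> return 2
  -> return 2
-> return 2

Final answer: 2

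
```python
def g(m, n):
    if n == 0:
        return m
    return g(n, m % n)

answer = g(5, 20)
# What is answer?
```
Call trace:
g(m=5, n=20)
  g(m=20, n=5)
    g(m=5, n=0)
    -> return 5
  -> return 5
-> return 5

Final answer: 5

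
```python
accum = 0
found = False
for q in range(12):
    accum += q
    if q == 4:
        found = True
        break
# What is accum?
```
Trace:
  accum=0
  accum=0, found=False
  accum=0, found=False, q=0
  accum=1, found=False, q=1
  accum=3, found=False, q=2
  accum=6, found=False, q=3
  accum=10, found=True, q=4

Final answer: 10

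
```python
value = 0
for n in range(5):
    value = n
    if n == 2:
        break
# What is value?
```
Trace:
  value=0
  value=0, n=0
  value=1, n=1
  value=2, n=2

Final answer: 2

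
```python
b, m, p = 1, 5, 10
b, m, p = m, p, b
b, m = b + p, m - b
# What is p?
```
Trace:
  b=1, m=5, p=10
  b=5, m=10, p=1
  b=6, m=5, p=1

Final answer: 1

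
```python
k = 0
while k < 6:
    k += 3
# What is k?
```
Trace:
  k=0
  k=3
  k=6

Final answer: 6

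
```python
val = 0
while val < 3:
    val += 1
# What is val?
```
Trace:
  val=0
  val=1
  val=2
  val=3

Final answer: 3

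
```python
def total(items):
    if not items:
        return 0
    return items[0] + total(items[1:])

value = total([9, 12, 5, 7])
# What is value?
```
Call trace:
total(items=[9, 12, 5, 7])
  total(items=[12, 5, 7])
    total(items=[5, 7])
      total(items=[7])
        total(items=[])
        -> return 0
      -> return 7
    -> return 12
  -> return 24
-> return 33

Final answer: 33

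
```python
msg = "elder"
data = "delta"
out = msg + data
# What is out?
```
Trace:
  msg='elder'
  msg='elder', data='delta'
  msg='elder', data='delta', out='elderdelta'

Final answer: 'elderdelta'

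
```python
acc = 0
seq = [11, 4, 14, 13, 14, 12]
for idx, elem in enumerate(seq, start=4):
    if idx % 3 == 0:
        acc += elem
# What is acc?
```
Trace:
  acc=0
  acc=0, idx=4, elem=11
  acc=0, idx=5, elem=4
  acc=14, idx=6, elem=14
  acc=14, idx=7, elem=13
  acc=14, idx=8, elem=14
  acc=26, idx=9, elem=12

Final answer: 26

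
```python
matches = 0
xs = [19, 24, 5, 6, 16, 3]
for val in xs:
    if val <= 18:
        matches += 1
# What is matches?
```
Trace:
  matches=0
  matches=0, val=19
  matches=0, val=24
  matches=1, val=5
  matches=2, val=6
  matches=3, val=16
  matches=4, val=3

Final answer: 4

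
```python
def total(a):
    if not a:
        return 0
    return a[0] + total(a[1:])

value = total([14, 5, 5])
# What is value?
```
Call trace:
total(a=[14, 5, 5])
  total(a=[5, 5])
    total(a=[5])
      total(a=[])
      -> return 0
    -> return 5
  -> return 10
-> return 24

Final answer: 24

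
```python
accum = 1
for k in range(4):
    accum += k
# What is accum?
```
Trace:
  accum=1
  accum=1, k=0
  accum=2, k=1
  accum=4, k=2
  accum=7, k=3

Final answer: 7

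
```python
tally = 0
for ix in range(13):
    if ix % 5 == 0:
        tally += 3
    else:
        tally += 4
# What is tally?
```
Trace:
  tally=0
  tally=3, ix=0
  tally=7, ix=1
  tally=11, ix=2
  tally=15, ix=3
  tally=19, ix=4
  tally=22, ix=5
  tally=26, ix=6
  tally=30, ix=7
  tally=34, ix=8
  tally=38, ix=9
  tally=41, ix=10
  tally=45, ix=11
  tally=49, ix=12

Final answer: 49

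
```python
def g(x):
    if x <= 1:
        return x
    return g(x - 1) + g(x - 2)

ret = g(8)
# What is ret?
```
Call trace (a repeated sub-call is expanded the first time; later identical calls just restate its return value):
g(x=8)
  g(x=7)
    g(x=6)
      g(x=5)
        g(x=4)
          g(x=3)
            g(x=2)
              g(x=1)
              -> return 1
              g(x=0)
              -> return 0
            -> return 1
            g(x=1)
            -> return 1
          -> return 2
          g(x=2) -> return 1  (same call as traced above)
        -> return 3
        g(x=3) -> return 2  (same call as traced above)
      -> return 5
      g(x=4) -> return 3  (same call as traced above)
    -> return 8
    g(x=5) -> return 5  (same call as traced above)
  -> return 13
  g(x=6) -> return 8  (same call as traced above)
-> return 21

Final answer: 21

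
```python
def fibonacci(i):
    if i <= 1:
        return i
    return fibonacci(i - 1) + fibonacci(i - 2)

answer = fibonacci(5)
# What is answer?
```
Call trace (a repeated sub-call is expanded the first time; later identical calls just restate its return value):
fibonacci(i=5)
  fibonacci(i=4)
    fibonacci(i=3)
      fibonacci(i=2)
        fibonacci(i=1)
        -> return 1
        fibonacci(i=0)
        -> return 0
      -> return 1
      fibonacci(i=1)
      -> return 1
    -> return 2
    fibonacci(i=2) -> return 1  (same call as traced above)
  -> return 3
  fibonacci(i=3) -> return 2  (same call as traced above)
-> return 5

Final answer: 5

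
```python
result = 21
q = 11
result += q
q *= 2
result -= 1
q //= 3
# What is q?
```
Trace:
  result=21
  result=21, q=11
  result=32, q=11
  result=32, q=22
  result=31, q=22
  result=31, q=7

Final answer: 7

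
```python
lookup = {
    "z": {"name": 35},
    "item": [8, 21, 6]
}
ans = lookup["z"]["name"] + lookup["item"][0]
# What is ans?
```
Trace:
  lookup={'z': {'name': 35}, 'item': [8, 21, 6]}
  lookup={'z': {'name': 35}, 'item': [8, 21, 6]}, ans=43

Final answer: 43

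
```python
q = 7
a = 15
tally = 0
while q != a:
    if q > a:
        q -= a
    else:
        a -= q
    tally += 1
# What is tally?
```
Trace:
  q=7
  q=7, a=15
  q=7, a=15, tally=0
  q=7, a=8, tally=1
  q=7, a=1, tally=2
  q=6, a=1, tally=3
  q=5, a=1, tally=4
  q=4, a=1, tally=5
  q=3, a=1, tally=6
  q=2, a=1, tally=7
  q=1, a=1, tally=8

Final answer: 8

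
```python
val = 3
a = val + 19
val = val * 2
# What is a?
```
Trace:
  val=3
  val=3, a=22
  val=6, a=22

Final answer: 22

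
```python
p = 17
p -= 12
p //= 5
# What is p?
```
Trace:
  p=17
  p=5
  p=1

Final answer: 1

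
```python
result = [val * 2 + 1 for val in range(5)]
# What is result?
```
Trace:
  val=0
  val=1
  val=2
  val=3
  val=4
  result=[1, 3, 5, 7, 9]

Final answer: [1, 3, 5, 7, 9]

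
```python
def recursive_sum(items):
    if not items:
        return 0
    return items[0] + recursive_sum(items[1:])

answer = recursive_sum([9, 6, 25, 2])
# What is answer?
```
Call trace:
recursive_sum(items=[9, 6, 25, 2])
  recursive_sum(items=[6, 25, 2])
    recursive_sum(items=[25, 2])
      recursive_sum(items=[2])
        recursive_sum(items=[])
        -> return 0
      -> return 2
    -> return 27
  -> return 33
-> return 42

Final answer: 42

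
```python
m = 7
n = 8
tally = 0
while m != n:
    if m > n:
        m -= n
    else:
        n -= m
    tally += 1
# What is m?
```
Trace:
  m=7
  m=7, n=8
  m=7, n=8, tally=0
  m=7, n=1, tally=1
  m=6, n=1, tally=2
  m=5, n=1, tally=3
  m=4, n=1, tally=4
  m=3, n=1, tally=5
  m=2, n=1, tally=6
  m=1, n=1, tally=7

Final answer: 1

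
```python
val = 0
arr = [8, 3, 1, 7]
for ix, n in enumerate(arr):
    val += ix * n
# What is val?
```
Trace:
  val=0
  val=0, ix=0, n=8
  val=3, ix=1, n=3
  val=5, ix=2, n=1
  val=26, ix=3, n=7

Final answer: 26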